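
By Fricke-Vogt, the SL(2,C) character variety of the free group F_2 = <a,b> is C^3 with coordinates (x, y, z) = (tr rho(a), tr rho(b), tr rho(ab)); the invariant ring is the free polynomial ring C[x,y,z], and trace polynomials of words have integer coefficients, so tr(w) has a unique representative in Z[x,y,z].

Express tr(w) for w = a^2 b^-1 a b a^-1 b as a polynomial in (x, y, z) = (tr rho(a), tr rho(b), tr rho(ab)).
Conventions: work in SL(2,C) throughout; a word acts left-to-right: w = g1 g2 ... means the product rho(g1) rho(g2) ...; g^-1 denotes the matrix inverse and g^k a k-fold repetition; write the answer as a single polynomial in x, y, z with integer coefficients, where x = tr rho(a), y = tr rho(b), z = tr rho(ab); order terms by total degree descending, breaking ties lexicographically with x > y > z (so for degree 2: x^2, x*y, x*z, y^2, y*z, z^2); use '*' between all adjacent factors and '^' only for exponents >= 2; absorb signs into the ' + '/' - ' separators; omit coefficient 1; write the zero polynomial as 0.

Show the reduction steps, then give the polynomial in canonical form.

x^3*y^2*z - x^4*y - x^2*y^3 - 2*x^2*y*z^2 + x^3*z + x*y^2*z + x*z^3 + 4*x^2*y - 3*x*z - y

trace(b^2 a) = trace(b)*trace(a b) - trace(a) = y*z - x
trace(b^2) = trace(b)*trace(b) - trace(1) = y^2 - 2
trace(b^2 a^2) = trace(a)*trace(b^2 a) - trace(b^2) = x*y*z - x^2 - y^2 + 2
trace(b a^3 b) = trace(a)*trace(b^2 a^2) - trace(b^2 a) = x^2*y*z - x^3 - x*y^2 - y*z + 3*x
trace(b a b a) = trace(b a)*trace(b a) - trace(1)   [split at repeated b] = z^2 - 2
trace(a b a b a) = trace(a)*trace(b a b a) - trace(b a b) = x*z^2 - y*z - x
trace(b a^3 b a) = trace(a)*trace(a b a b a) - trace(a b a b) = x^2*z^2 - x*y*z - x^2 - z^2 + 2
trace(a b a^-1 b a^2) = trace(b a^3 b)*trace(a) - trace(b a^3 b a) = x^3*y*z - x^4 - x^2*y^2 - x^2*z^2 + 4*x^2 + z^2 - 2
trace(a b a) = trace(a)*trace(b a) - trace(b) = x*z - y
trace(a^2 b a) = trace(a)*trace(a b a) - trace(a b) = x^2*z - x*y - z
trace(b a^2 b a b) = trace(b)*trace(a^2 b a b) - trace(a^2 b a) = x*y*z^2 - x^2*z - y^2*z + z
trace(b a b a b a) = trace(a b)*trace(a b a b) - trace(a^-1 b^-1)   [split at repeated a] = z^3 - 3*z
trace(b a b a b) = trace(b)*trace(a b a b) - trace(a b a) = y*z^2 - x*z - y
trace(b a^2 b a b a) = trace(a)*trace(b a b a b a) - trace(b a b a b) = x*z^3 - y*z^2 - 2*x*z + y
trace(a b a^-1 b a^2 b) = trace(b a^2 b a b)*trace(a) - trace(b a^2 b a b a) = x^2*y*z^2 - x^3*z - x*y^2*z - x*z^3 + y*z^2 + 3*x*z - y
trace(a^2 b^-1 a b a^-1 b) = trace(a b a^-1 b a^2)*trace(b) - trace(a b a^-1 b a^2 b) = x^3*y^2*z - x^4*y - x^2*y^3 - 2*x^2*y*z^2 + x^3*z + x*y^2*z + x*z^3 + 4*x^2*y - 3*x*z - y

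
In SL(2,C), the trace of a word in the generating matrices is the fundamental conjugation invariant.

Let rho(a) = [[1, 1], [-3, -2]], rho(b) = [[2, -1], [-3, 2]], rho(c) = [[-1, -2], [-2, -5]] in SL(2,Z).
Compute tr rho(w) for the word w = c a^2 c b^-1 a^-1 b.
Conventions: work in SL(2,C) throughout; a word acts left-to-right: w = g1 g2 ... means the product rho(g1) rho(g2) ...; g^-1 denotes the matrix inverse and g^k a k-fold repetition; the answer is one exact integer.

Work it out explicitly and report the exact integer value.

rho(c) = [[-1, -2], [-2, -5]]
... * rho(a) = [[1, 1], [-3, -2]]  ->  [[5, 3], [13, 8]]
... * rho(a) = [[1, 1], [-3, -2]]  ->  [[-4, -1], [-11, -3]]
... * rho(c) = [[-1, -2], [-2, -5]]  ->  [[6, 13], [17, 37]]
... * rho(b^-1) = [[2, 1], [3, 2]]  ->  [[51, 32], [145, 91]]
... * rho(a^-1) = [[-2, -1], [3, 1]]  ->  [[-6, -19], [-17, -54]]
... * rho(b) = [[2, -1], [-3, 2]]  ->  [[45, -32], [128, -91]]
tr = 45 + -91 = -46

-46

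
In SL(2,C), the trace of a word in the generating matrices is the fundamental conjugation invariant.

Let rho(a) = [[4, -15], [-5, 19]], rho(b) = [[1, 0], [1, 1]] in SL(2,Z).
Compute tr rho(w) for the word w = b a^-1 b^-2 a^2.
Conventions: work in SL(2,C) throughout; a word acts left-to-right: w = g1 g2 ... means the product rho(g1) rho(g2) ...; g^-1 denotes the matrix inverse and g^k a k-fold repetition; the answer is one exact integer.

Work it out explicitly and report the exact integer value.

rho(b) = [[1, 0], [1, 1]]
... * rho(a^-1) = [[19, 15], [5, 4]]  ->  [[19, 15], [24, 19]]
... * rho(b^-1) = [[1, 0], [-1, 1]]  ->  [[4, 15], [5, 19]]
... * rho(b^-1) = [[1, 0], [-1, 1]]  ->  [[-11, 15], [-14, 19]]
... * rho(a) = [[4, -15], [-5, 19]]  ->  [[-119, 450], [-151, 571]]
... * rho(a) = [[4, -15], [-5, 19]]  ->  [[-2726, 10335], [-3459, 13114]]
tr = -2726 + 13114 = 10388

10388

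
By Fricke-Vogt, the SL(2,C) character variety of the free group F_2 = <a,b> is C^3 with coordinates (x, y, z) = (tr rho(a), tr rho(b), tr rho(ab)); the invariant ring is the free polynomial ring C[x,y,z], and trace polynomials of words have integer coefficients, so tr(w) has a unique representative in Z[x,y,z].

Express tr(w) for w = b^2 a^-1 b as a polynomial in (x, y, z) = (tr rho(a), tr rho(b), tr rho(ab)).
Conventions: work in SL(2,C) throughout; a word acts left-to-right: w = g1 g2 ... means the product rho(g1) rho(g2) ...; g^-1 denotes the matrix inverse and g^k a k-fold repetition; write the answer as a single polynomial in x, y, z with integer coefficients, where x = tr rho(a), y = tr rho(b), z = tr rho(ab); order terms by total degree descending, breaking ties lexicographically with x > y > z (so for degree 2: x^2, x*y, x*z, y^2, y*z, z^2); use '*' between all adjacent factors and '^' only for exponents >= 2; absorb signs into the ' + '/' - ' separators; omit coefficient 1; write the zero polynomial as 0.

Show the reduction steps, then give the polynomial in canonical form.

use: trace(b^2) = trace(b) trace(b) - trace(1)   [square of b] = y^2 - 2
apply: trace(b^3) = trace(b) trace(b^2) - trace(b)   [square of b] = y^3 - 3*y
trace(b a b) = trace(b) trace(a b) - trace(a)   [square of b] = y*z - x
trace(b^3 a) = trace(b) trace(b a b) - trace(b a)   [square of b] = y^2*z - x*y - z
use: trace(b^2 a^-1 b) = trace(b^3) trace(a) - trace(b^3 a)   [inverse elimination on a] = x*y^3 - y^2*z - 2*x*y + z

x*y^3 - y^2*z - 2*x*y + z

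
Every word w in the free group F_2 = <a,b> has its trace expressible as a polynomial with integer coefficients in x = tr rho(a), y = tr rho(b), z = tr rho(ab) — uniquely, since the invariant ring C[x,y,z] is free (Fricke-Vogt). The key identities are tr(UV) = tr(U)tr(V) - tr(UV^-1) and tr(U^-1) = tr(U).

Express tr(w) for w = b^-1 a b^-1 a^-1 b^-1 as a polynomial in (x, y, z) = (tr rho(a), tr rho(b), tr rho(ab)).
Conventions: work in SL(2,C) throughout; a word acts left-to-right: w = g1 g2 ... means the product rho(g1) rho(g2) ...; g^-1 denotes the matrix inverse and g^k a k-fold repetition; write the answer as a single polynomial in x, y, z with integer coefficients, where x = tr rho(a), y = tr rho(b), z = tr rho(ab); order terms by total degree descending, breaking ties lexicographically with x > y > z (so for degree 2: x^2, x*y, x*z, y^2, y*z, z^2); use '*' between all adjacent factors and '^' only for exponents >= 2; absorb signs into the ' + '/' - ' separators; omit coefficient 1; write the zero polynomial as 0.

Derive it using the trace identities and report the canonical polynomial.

x*y^2*z - x^2*y - y*z^2 + y

reduce: trace(a b^-1) = trace(a)*trace(b) - trace(a b) = x*y - z
trace(b^-1 a b^-1) = trace(a b^-1)*trace(b) - trace(a) = x*y^2 - y*z - x
trace(a^2) = trace(a)*trace(a) - trace(1) = x^2 - 2
so trace(a^2 b) = trace(a)*trace(b a) - trace(b) = x*z - y
trace(a b^-1 a) = trace(a^2)*trace(b) - trace(a^2 b) = x^2*y - x*z - y
reduce: trace(a b a b) = trace(b a)*trace(b a) - trace(1)   [split at repeated b] = z^2 - 2
reduce: trace(a b^-1 a b) = trace(a b a)*trace(b) - trace(a b a b) = x*y*z - y^2 - z^2 + 2
so trace(b^-1 a b^-1 a) = trace(a b^-1 a)*trace(b) - trace(a b^-1 a b) = x^2*y^2 - 2*x*y*z + z^2 - 2
reduce: trace(b^-1 a b^-1 a^-1) = trace(b^-1 a b^-1)*trace(a) - trace(b^-1 a b^-1 a) = x*y*z - x^2 - z^2 + 2
trace(b^-1 a b^-1 a^-1 b^-1) = trace(b^-1 a b^-1 a^-1)*trace(b) - trace(b^-1 a b^-1 a^-1 b) = x*y^2*z - x^2*y - y*z^2 + y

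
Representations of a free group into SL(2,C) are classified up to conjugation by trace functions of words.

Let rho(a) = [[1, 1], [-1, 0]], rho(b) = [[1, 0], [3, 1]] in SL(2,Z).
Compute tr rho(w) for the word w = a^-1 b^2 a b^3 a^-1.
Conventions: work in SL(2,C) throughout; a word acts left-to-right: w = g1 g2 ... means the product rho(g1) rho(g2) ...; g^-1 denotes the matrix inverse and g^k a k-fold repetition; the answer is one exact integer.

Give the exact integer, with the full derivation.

rho(a^-1) = [[0, -1], [1, 1]]
... * rho(b) = [[1, 0], [3, 1]]  ->  [[-3, -1], [4, 1]]
... * rho(b) = [[1, 0], [3, 1]]  ->  [[-6, -1], [7, 1]]
... * rho(a) = [[1, 1], [-1, 0]]  ->  [[-5, -6], [6, 7]]
... * rho(b) = [[1, 0], [3, 1]]  ->  [[-23, -6], [27, 7]]
... * rho(b) = [[1, 0], [3, 1]]  ->  [[-41, -6], [48, 7]]
... * rho(b) = [[1, 0], [3, 1]]  ->  [[-59, -6], [69, 7]]
... * rho(a^-1) = [[0, -1], [1, 1]]  ->  [[-6, 53], [7, -62]]
tr = -6 + -62 = -68

-68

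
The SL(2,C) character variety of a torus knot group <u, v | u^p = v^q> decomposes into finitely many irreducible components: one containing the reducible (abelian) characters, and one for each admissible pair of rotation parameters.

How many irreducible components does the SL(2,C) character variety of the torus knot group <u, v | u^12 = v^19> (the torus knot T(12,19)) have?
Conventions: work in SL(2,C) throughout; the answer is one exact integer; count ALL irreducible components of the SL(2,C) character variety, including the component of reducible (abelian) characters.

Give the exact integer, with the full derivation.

100

For T(12,19): irreducibility forces the central element u^12 = v^19 to one of +I, -I.
So on each irreducible component the traces are pinned: tr(u) = 2*cos(pi*alpha/12) with 1 <= alpha <= 11, tr(v) = 2*cos(pi*beta/19) with 1 <= beta <= 18.
u^12 = (-1)^alpha I and v^19 = (-1)^beta I must agree, so alpha and beta have equal parity.
Counting: 6 odd alphas x 9 odd betas + 5 even alphas x 9 even betas = 54 + 45 = 99.
That is 99 components of irreducible characters, and with the reducible (abelian) component the total is 100.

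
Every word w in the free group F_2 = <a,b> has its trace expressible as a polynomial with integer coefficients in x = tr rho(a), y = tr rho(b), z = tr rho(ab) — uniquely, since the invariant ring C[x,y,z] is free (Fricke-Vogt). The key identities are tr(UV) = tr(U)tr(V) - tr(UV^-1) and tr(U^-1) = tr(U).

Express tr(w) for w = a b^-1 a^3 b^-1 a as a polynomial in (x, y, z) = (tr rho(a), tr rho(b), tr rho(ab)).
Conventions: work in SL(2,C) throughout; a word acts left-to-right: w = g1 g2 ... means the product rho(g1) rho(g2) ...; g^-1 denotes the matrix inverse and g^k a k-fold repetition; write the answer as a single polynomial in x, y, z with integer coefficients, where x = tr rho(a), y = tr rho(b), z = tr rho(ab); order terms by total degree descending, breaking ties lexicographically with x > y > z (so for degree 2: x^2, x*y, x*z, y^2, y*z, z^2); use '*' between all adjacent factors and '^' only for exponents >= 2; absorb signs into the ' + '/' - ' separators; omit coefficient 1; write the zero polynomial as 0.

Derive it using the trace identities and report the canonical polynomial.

and trace(a^2) = trace(a)*trace(a) - trace(1) = x^2 - 2
next, trace(a^3) = trace(a)*trace(a^2) - trace(a) = x^3 - 3*x
next, trace(a^4) = trace(a)*trace(a^3) - trace(a^2) = x^4 - 4*x^2 + 2
trace(a^5) = trace(a)*trace(a^4) - trace(a^3) = x^5 - 5*x^3 + 5*x
and trace(a b a) = trace(a)*trace(b a) - trace(b) = x*z - y
trace(b a^3) = trace(a)*trace(a b a) - trace(a b) = x^2*z - x*y - z
and trace(a b a^3) = trace(a)*trace(b a^3) - trace(b a^2) = x^3*z - x^2*y - 2*x*z + y
trace(a^5 b) = trace(a)*trace(a b a^3) - trace(a b a^2) = x^4*z - x^3*y - 3*x^2*z + 2*x*y + z
and trace(a^3 b^-1 a^2) = trace(a^5)*trace(b) - trace(a^5 b) = x^5*y - x^4*z - 4*x^3*y + 3*x^2*z + 3*x*y - z
next, trace(b a b a) = trace(a b)*trace(a b) - trace(1) = z^2 - 2
and trace(b a b) = trace(b)*trace(a b) - trace(a) = y*z - x
next, trace(b a^2 b a) = trace(a)*trace(b a b a) - trace(b a b) = x*z^2 - y*z - x
next, trace(b a^2 b) = trace(b)*trace(a^2 b) - trace(a^2) = x*y*z - x^2 - y^2 + 2
trace(b a^2 b a^2) = trace(a)*trace(b a^2 b a) - trace(b a^2 b) = x^2*z^2 - 2*x*y*z + y^2 - 2
and trace(a^2 b a^3 b) = trace(a)*trace(b a^2 b a^2) - trace(b a^2 b a) = x^3*z^2 - 2*x^2*y*z + x*y^2 - x*z^2 + y*z - x
trace(a^3 b^-1 a^2 b) = trace(a^2 b a^3)*trace(b) - trace(a^2 b a^3 b) = x^4*y*z - x^3*y^2 - x^3*z^2 - x^2*y*z + x*y^2 + x*z^2 + x
next, trace(a b^-1 a^3 b^-1 a) = trace(a^3 b^-1 a^2)*trace(b) - trace(a^3 b^-1 a^2 b) = x^5*y^2 - 2*x^4*y*z - 3*x^3*y^2 + x^3*z^2 + 4*x^2*y*z + 2*x*y^2 - x*z^2 - y*z - x

x^5*y^2 - 2*x^4*y*z - 3*x^3*y^2 + x^3*z^2 + 4*x^2*y*z + 2*x*y^2 - x*z^2 - y*z - x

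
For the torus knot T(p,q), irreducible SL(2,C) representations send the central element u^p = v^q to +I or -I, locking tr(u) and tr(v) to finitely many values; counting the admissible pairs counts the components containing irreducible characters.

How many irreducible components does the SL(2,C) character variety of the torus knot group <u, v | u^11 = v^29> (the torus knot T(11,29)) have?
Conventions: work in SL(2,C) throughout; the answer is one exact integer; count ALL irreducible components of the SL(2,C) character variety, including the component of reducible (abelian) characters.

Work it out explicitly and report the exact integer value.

141

In the torus knot group T(11,29), u^11 = v^29 is central, so an irreducible representation sends it to +I or -I (Schur).
This locks tr(u) to 2*cos(pi*alpha/11), alpha in 1..10, and tr(v) to 2*cos(pi*beta/29), beta in 1..28, on each component of irreducible characters.
u^11 = (-1)^alpha I and v^29 = (-1)^beta I must agree, so alpha and beta have equal parity.
Enumerate parity-matched pairs: 5*14 odd-odd plus 5*14 even-even gives 140.
Total: 140 irreducible-character components + 1 reducible (abelian) component = 141.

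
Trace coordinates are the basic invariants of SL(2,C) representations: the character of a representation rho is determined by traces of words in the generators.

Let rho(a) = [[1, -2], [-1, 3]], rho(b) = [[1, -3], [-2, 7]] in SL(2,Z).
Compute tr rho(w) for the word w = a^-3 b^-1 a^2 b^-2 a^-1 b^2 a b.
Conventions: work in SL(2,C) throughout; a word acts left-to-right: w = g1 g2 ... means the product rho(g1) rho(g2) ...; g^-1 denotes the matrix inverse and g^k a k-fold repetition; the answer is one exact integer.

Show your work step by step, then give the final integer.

671224

rho(a^-1) = [[3, 2], [1, 1]]
... * rho(a^-1) = [[3, 2], [1, 1]]  ->  [[11, 8], [4, 3]]
... * rho(a^-1) = [[3, 2], [1, 1]]  ->  [[41, 30], [15, 11]]
... * rho(b^-1) = [[7, 3], [2, 1]]  ->  [[347, 153], [127, 56]]
... * rho(a) = [[1, -2], [-1, 3]]  ->  [[194, -235], [71, -86]]
... * rho(a) = [[1, -2], [-1, 3]]  ->  [[429, -1093], [157, -400]]
... * rho(b^-1) = [[7, 3], [2, 1]]  ->  [[817, 194], [299, 71]]
... * rho(b^-1) = [[7, 3], [2, 1]]  ->  [[6107, 2645], [2235, 968]]
... * rho(a^-1) = [[3, 2], [1, 1]]  ->  [[20966, 14859], [7673, 5438]]
... * rho(b) = [[1, -3], [-2, 7]]  ->  [[-8752, 41115], [-3203, 15047]]
... * rho(b) = [[1, -3], [-2, 7]]  ->  [[-90982, 314061], [-33297, 114938]]
... * rho(a) = [[1, -2], [-1, 3]]  ->  [[-405043, 1124147], [-148235, 411408]]
... * rho(b) = [[1, -3], [-2, 7]]  ->  [[-2653337, 9084158], [-971051, 3324561]]
tr = -2653337 + 3324561 = 671224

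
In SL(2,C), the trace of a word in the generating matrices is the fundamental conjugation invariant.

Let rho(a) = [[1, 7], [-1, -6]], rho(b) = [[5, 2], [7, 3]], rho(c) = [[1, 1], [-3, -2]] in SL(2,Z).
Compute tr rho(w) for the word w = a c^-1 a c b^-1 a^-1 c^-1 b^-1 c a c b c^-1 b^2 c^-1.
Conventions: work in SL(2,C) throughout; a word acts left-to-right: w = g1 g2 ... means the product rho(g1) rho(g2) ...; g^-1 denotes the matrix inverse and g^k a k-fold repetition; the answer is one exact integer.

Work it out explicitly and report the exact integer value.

31328278

rho(a) = [[1, 7], [-1, -6]]
... * rho(c^-1) = [[-2, -1], [3, 1]]  ->  [[19, 6], [-16, -5]]
... * rho(a) = [[1, 7], [-1, -6]]  ->  [[13, 97], [-11, -82]]
... * rho(c) = [[1, 1], [-3, -2]]  ->  [[-278, -181], [235, 153]]
... * rho(b^-1) = [[3, -2], [-7, 5]]  ->  [[433, -349], [-366, 295]]
... * rho(a^-1) = [[-6, -7], [1, 1]]  ->  [[-2947, -3380], [2491, 2857]]
... * rho(c^-1) = [[-2, -1], [3, 1]]  ->  [[-4246, -433], [3589, 366]]
... * rho(b^-1) = [[3, -2], [-7, 5]]  ->  [[-9707, 6327], [8205, -5348]]
... * rho(c) = [[1, 1], [-3, -2]]  ->  [[-28688, -22361], [24249, 18901]]
... * rho(a) = [[1, 7], [-1, -6]]  ->  [[-6327, -66650], [5348, 56337]]
... * rho(c) = [[1, 1], [-3, -2]]  ->  [[193623, 126973], [-163663, -107326]]
... * rho(b) = [[5, 2], [7, 3]]  ->  [[1856926, 768165], [-1569597, -649304]]
... * rho(c^-1) = [[-2, -1], [3, 1]]  ->  [[-1409357, -1088761], [1191282, 920293]]
... * rho(b) = [[5, 2], [7, 3]]  ->  [[-14668112, -6084997], [12398461, 5143443]]
... * rho(b) = [[5, 2], [7, 3]]  ->  [[-115935539, -47591215], [97996406, 40227251]]
... * rho(c^-1) = [[-2, -1], [3, 1]]  ->  [[89097433, 68344324], [-75311059, -57769155]]
tr = 89097433 + -57769155 = 31328278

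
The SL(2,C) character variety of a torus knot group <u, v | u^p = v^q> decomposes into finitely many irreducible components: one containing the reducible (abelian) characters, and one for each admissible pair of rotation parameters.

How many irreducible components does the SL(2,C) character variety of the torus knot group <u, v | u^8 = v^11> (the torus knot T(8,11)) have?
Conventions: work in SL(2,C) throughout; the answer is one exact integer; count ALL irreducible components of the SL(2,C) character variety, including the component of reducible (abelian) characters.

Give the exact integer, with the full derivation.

For T(8,11): irreducibility forces the central element u^8 = v^11 to one of +I, -I.
So on each irreducible component the traces are pinned: tr(u) = 2*cos(pi*alpha/8) with 1 <= alpha <= 7, tr(v) = 2*cos(pi*beta/11) with 1 <= beta <= 10.
u^8 = (-1)^alpha I and v^11 = (-1)^beta I must agree, so alpha and beta have equal parity.
Counting: 4 odd alphas x 5 odd betas + 3 even alphas x 5 even betas = 20 + 15 = 35.
components with irreducible characters: 35; plus the single component of reducible (abelian) characters: total 36.

36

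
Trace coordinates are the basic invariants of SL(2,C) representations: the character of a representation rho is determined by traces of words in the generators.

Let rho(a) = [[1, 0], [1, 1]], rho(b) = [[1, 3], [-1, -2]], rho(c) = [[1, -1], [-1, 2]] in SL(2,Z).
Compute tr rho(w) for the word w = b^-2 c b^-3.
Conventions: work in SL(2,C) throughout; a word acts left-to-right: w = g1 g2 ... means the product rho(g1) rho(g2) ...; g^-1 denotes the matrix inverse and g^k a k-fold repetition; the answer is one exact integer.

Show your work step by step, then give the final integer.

rho(b^-1) = [[-2, -3], [1, 1]]
... * rho(b^-1) = [[-2, -3], [1, 1]]  ->  [[1, 3], [-1, -2]]
... * rho(c) = [[1, -1], [-1, 2]]  ->  [[-2, 5], [1, -3]]
... * rho(b^-1) = [[-2, -3], [1, 1]]  ->  [[9, 11], [-5, -6]]
... * rho(b^-1) = [[-2, -3], [1, 1]]  ->  [[-7, -16], [4, 9]]
... * rho(b^-1) = [[-2, -3], [1, 1]]  ->  [[-2, 5], [1, -3]]
tr = -2 + -3 = -5

-5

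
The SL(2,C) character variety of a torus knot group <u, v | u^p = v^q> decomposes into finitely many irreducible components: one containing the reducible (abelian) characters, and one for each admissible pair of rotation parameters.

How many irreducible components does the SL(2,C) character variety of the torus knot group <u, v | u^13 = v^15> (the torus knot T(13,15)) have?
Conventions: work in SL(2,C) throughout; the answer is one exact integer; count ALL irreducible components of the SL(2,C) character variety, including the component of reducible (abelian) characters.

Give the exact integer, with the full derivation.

In the torus knot group T(13,15), u^13 = v^15 is central, so an irreducible representation sends it to +I or -I (Schur).
This locks tr(u) to 2*cos(pi*alpha/13), alpha in 1..12, and tr(v) to 2*cos(pi*beta/15), beta in 1..14, on each component of irreducible characters.
The two central values (-1)^alpha I and (-1)^beta I must be the same matrix, so alpha and beta share a parity.
Enumerate parity-matched pairs: 6*7 odd-odd plus 6*7 even-even gives 84.
Total: 84 irreducible-character components + 1 reducible (abelian) component = 85.

85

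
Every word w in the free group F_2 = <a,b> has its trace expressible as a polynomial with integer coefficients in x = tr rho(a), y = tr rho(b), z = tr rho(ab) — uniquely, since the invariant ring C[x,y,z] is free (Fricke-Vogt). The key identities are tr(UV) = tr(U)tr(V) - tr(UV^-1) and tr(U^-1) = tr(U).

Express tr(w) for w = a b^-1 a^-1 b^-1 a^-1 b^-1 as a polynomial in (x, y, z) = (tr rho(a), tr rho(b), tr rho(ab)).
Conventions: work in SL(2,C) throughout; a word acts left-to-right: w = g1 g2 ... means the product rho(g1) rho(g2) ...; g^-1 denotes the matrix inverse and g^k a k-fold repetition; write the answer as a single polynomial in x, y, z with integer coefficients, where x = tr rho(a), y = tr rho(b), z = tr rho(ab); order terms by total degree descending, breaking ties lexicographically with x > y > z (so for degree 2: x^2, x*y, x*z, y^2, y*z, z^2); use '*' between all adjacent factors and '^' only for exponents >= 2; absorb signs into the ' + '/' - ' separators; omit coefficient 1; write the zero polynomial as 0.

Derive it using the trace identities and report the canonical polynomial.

next, tr(b^-1) = tr(b) = y
tr(b^-2) = tr(b^-1)*tr(b) - tr(1)  (eliminate b^-1) = y^2 - 2
tr(b^-1 a) = tr(a)*tr(b) - tr(a b)  (eliminate b^-1) = x*y - z
tr(b^-2 a) = tr(b^-1 a)*tr(b) - tr(b^-1 a b)  (eliminate b^-1) = x*y^2 - y*z - x
and tr(b^-1 a^-1 b^-1) = tr(b^-2)*tr(a) - tr(b^-2 a)  (eliminate a^-1) = y*z - x
next, tr(a b a) = tr(a)*tr(b a) - tr(b)  (reduce the a square) = x*z - y
and tr(a b a b) = tr(b a)*tr(b a) - tr(1)  (split on b) = z^2 - 2
and tr(b a b^-1 a) = tr(a b a)*tr(b) - tr(a b a b)  (eliminate b^-1) = x*y*z - y^2 - z^2 + 2
and tr(a^-1 b a b^-1) = tr(b a b^-1)*tr(a) - tr(b a b^-1 a)  (eliminate a^-1) = -x*y*z + x^2 + y^2 + z^2 - 2
and tr(a^-1 b a b^-1 a^-1) = tr(a^-1 b a b^-1)*tr(a) - tr(a^-1 b a b^-1 a)  (eliminate a^-1) = -x^2*y*z + x^3 + x*y^2 + x*z^2 - 3*x
tr(b a b^2) = tr(b)*tr(b a b) - tr(b a)  (reduce the b square) = y^2*z - x*y - z
tr(b a b^2 a) = tr(b)*tr(a b a b) - tr(a b a)  (reduce the b square) = y*z^2 - x*z - y
tr(b a^-1 b a b) = tr(b a b^2)*tr(a) - tr(b a b^2 a)  (eliminate a^-1) = x*y^2*z - x^2*y - y*z^2 + y
tr(b a b a b a) = tr(a b a b)*tr(a b) - tr(b a)  (split on a) = z^3 - 3*z
tr(b a^-1 b a b a) = tr(b a b a b)*tr(a) - tr(b a b a b a)  (eliminate a^-1) = x*y*z^2 - x^2*z - z^3 - x*y + 3*z
tr(a^-1 b a^-1 b a b) = tr(b a^-1 b a b)*tr(a) - tr(b a^-1 b a b a)  (eliminate a^-1) = x^2*y^2*z - x^3*y - 2*x*y*z^2 + x^2*z + z^3 + 2*x*y - 3*z
next, tr(a^-1 b a b^-1 a^-1 b) = tr(a^-1 b a^-1 b a)*tr(b) - tr(a^-1 b a^-1 b a b)  (eliminate b^-1) = -x^2*y^2*z + x^3*y + x*y^3 + 2*x*y*z^2 - x^2*z - y^2*z - z^3 - 3*x*y + 3*z
and tr(a b^-1 a^-1 b^-1 a^-1 b) = tr(a^-1 b a b^-1 a^-1)*tr(b) - tr(a^-1 b a b^-1 a^-1 b)  (eliminate b^-1) = -x*y*z^2 + x^2*z + y^2*z + z^3 - 3*z
tr(a b^-1 a^-1 b^-1 a^-1 b^-1) = tr(a b^-1 a^-1 b^-1 a^-1)*tr(b) - tr(a b^-1 a^-1 b^-1 a^-1 b)  (eliminate b^-1) = x*y*z^2 - x^2*z - z^3 - x*y + 3*z

x*y*z^2 - x^2*z - z^3 - x*y + 3*z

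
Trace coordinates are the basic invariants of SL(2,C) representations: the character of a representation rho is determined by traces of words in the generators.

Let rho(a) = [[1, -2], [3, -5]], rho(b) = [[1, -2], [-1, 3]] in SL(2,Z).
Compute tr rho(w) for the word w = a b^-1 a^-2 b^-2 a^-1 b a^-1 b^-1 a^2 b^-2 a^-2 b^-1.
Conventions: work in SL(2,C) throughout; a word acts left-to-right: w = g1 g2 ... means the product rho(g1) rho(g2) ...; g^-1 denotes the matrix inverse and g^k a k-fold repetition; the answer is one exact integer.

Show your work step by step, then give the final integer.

146409612

rho(a) = [[1, -2], [3, -5]]
... * rho(b^-1) = [[3, 2], [1, 1]]  ->  [[1, 0], [4, 1]]
... * rho(a^-1) = [[-5, 2], [-3, 1]]  ->  [[-5, 2], [-23, 9]]
... * rho(a^-1) = [[-5, 2], [-3, 1]]  ->  [[19, -8], [88, -37]]
... * rho(b^-1) = [[3, 2], [1, 1]]  ->  [[49, 30], [227, 139]]
... * rho(b^-1) = [[3, 2], [1, 1]]  ->  [[177, 128], [820, 593]]
... * rho(a^-1) = [[-5, 2], [-3, 1]]  ->  [[-1269, 482], [-5879, 2233]]
... * rho(b) = [[1, -2], [-1, 3]]  ->  [[-1751, 3984], [-8112, 18457]]
... * rho(a^-1) = [[-5, 2], [-3, 1]]  ->  [[-3197, 482], [-14811, 2233]]
... * rho(b^-1) = [[3, 2], [1, 1]]  ->  [[-9109, -5912], [-42200, -27389]]
... * rho(a) = [[1, -2], [3, -5]]  ->  [[-26845, 47778], [-124367, 221345]]
... * rho(a) = [[1, -2], [3, -5]]  ->  [[116489, -185200], [539668, -857991]]
... * rho(b^-1) = [[3, 2], [1, 1]]  ->  [[164267, 47778], [761013, 221345]]
... * rho(b^-1) = [[3, 2], [1, 1]]  ->  [[540579, 376312], [2504384, 1743371]]
... * rho(a^-1) = [[-5, 2], [-3, 1]]  ->  [[-3831831, 1457470], [-17752033, 6752139]]
... * rho(a^-1) = [[-5, 2], [-3, 1]]  ->  [[14786745, -6206192], [68503748, -28751927]]
... * rho(b^-1) = [[3, 2], [1, 1]]  ->  [[38154043, 23367298], [176759317, 108255569]]
tr = 38154043 + 108255569 = 146409612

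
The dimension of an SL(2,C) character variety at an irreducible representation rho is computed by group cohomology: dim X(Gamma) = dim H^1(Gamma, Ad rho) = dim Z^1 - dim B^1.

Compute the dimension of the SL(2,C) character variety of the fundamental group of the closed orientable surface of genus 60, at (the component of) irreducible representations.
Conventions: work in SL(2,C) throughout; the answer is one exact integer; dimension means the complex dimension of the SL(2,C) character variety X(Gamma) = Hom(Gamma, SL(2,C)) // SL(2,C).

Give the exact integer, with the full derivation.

354

The genus-60 surface group: 2g = 120 generators, one relator prod [a_i, b_i].
A cocycle assigns one sl_2 vector per generator subject to the relator condition d_2(z) = 0: dim of the unconstrained space is 3*2g = 360.
d_2 is surjective at irreducible rho (its cokernel H^2 is dual to H^0 = 0), so dim Z^1 = 360 - 3 = 357.
Coboundaries contribute dim B^1 = 3 (injective at irreducible rho).
dim H^1 = 357 - 3 = 354 = dim X.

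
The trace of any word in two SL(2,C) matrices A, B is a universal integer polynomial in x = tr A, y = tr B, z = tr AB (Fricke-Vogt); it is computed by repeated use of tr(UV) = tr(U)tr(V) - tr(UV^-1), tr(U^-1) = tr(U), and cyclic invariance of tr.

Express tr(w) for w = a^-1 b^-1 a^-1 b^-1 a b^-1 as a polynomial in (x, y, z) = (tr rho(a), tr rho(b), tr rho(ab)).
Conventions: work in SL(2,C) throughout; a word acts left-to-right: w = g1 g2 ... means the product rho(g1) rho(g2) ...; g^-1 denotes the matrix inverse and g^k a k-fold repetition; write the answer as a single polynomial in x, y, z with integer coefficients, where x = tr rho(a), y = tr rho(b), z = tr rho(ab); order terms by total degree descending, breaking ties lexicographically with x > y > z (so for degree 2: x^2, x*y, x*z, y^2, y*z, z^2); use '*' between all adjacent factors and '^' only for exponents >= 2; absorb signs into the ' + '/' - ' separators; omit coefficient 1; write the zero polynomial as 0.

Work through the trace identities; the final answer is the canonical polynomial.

x*y*z^2 - x^2*z - z^3 - x*y + 3*z

tr(a^-1) = tr(a) = x
tr(a^-1 b) = tr(b) tr(a) - tr(b a) = x*y - z
tr(a^-1 b^-1) = tr(a^-1) tr(b) - tr(a^-1 b) = z
tr(b^-1 a^-1 b^-1) = tr(a^-1 b^-1) tr(b) - tr(a^-1) = y*z - x
tr(b a b a) = tr(a b) tr(a b) - tr(1)   [split at repeated a] = z^2 - 2
tr(a^-1 b a b) = tr(b a b) tr(a) - tr(b a b a) = x*y*z - x^2 - z^2 + 2
tr(b^-1 a^-1 b a) = tr(a^-1 b a) tr(b) - tr(a^-1 b a b) = -x*y*z + x^2 + y^2 + z^2 - 2
tr(b^-1 a^-1 b a b^-1) = tr(b^-1 a^-1 b a) tr(b) - tr(b^-1 a^-1 b a b) = -x*y^2*z + x^2*y + y^3 + y*z^2 - 3*y
tr(a^2) = tr(a) tr(a) - tr(1) = x^2 - 2
tr(a b a) = tr(a) tr(b a) - tr(b) = x*z - y
tr(a b a^2) = tr(a) tr(a b a) - tr(a b) = x^2*z - x*y - z
tr(a b a^2 b) = tr(a) tr(b a b a) - tr(b a b) = x*z^2 - y*z - x
tr(b a^2 b^-1 a) = tr(a b a^2) tr(b) - tr(a b a^2 b) = x^2*y*z - x*y^2 - x*z^2 + x
tr(a b^-1 a^-1 b a) = tr(b a^2 b^-1) tr(a) - tr(b a^2 b^-1 a) = -x^2*y*z + x^3 + x*y^2 + x*z^2 - 3*x
tr(b a b a b) = tr(b) tr(a b a b) - tr(a b a) = y*z^2 - x*z - y
tr(b a b a b a) = tr(b a b a) tr(b a) - tr(a b)   [split at repeated b] = z^3 - 3*z
tr(a^-1 b a b a b) = tr(b a b a b) tr(a) - tr(b a b a b a) = x*y*z^2 - x^2*z - z^3 - x*y + 3*z
tr(a b^-1 a^-1 b a b) = tr(a^-1 b a b a) tr(b) - tr(a^-1 b a b a b) = -x*y*z^2 + x^2*z + y^2*z + z^3 - 3*z
tr(b^-1 a^-1 b a b^-1 a) = tr(a b^-1 a^-1 b a) tr(b) - tr(a b^-1 a^-1 b a b) = -x^2*y^2*z + x^3*y + x*y^3 + 2*x*y*z^2 - x^2*z - y^2*z - z^3 - 3*x*y + 3*z
tr(a b^-1 a^-1 b^-1 a^-1 b) = tr(b^-1 a^-1 b a b^-1) tr(a) - tr(b^-1 a^-1 b a b^-1 a) = -x*y*z^2 + x^2*z + y^2*z + z^3 - 3*z
tr(a^-1 b^-1 a^-1 b^-1 a b^-1) = tr(a b^-1 a^-1 b^-1 a^-1) tr(b) - tr(a b^-1 a^-1 b^-1 a^-1 b) = x*y*z^2 - x^2*z - z^3 - x*y + 3*z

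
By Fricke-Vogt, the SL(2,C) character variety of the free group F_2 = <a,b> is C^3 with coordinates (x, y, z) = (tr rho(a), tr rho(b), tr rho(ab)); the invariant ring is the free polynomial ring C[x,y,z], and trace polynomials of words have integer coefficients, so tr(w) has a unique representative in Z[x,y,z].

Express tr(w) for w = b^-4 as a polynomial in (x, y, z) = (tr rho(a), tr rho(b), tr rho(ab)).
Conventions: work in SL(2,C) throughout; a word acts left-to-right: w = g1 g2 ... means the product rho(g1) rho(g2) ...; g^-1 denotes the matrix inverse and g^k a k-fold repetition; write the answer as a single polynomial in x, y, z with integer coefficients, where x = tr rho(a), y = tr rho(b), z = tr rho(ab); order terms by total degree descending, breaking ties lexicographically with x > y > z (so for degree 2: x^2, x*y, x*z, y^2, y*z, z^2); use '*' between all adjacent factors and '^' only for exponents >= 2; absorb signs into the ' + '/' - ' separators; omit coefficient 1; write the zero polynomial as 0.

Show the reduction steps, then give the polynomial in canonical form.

reduce: trace(b^-1) = trace(b) = y
reduce: trace(b^-2) = trace(b^-1) * trace(b) - trace(1) = y^2 - 2
so trace(b^-3) = trace(b^-2) * trace(b) - trace(b^-1) = y^3 - 3*y
trace(b^-4) = trace(b^-3) * trace(b) - trace(b^-2) = y^4 - 4*y^2 + 2

y^4 - 4*y^2 + 2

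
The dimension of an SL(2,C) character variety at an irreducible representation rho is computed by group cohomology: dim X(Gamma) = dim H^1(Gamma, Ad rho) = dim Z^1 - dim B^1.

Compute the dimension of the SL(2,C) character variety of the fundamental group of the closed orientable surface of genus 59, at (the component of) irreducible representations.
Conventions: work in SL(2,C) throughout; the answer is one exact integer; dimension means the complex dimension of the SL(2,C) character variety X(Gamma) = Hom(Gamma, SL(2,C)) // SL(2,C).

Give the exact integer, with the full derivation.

Gamma = pi_1(Sigma_59) = < a_1, b_1, ..., a_59, b_59 | prod [a_i, b_i] > has 2g = 118 generators and 1 relator.
Unconstrained cocycle data is one sl_2 vector per generator (354 dimensions), cut by the relator condition d_2(z) = 0.
H^2 = coker(d_2) is dual to H^0 = 0 at irreducible rho (Poincare duality), so d_2 is onto: dim Z^1 = 351.
dim B^1 = 3 (coboundaries, injective at irreducible rho).
dim X = dim H^1 = 351 - 3 = 348.

348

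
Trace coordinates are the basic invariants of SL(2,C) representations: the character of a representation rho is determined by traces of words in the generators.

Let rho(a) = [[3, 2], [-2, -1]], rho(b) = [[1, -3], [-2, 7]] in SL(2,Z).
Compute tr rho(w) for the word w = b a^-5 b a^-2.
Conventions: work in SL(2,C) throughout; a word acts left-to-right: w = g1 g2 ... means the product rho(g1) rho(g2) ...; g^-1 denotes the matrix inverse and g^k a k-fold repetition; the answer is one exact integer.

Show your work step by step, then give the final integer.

1622

rho(b) = [[1, -3], [-2, 7]]
... * rho(a^-1) = [[-1, -2], [2, 3]]  ->  [[-7, -11], [16, 25]]
... * rho(a^-1) = [[-1, -2], [2, 3]]  ->  [[-15, -19], [34, 43]]
... * rho(a^-1) = [[-1, -2], [2, 3]]  ->  [[-23, -27], [52, 61]]
... * rho(a^-1) = [[-1, -2], [2, 3]]  ->  [[-31, -35], [70, 79]]
... * rho(a^-1) = [[-1, -2], [2, 3]]  ->  [[-39, -43], [88, 97]]
... * rho(b) = [[1, -3], [-2, 7]]  ->  [[47, -184], [-106, 415]]
... * rho(a^-1) = [[-1, -2], [2, 3]]  ->  [[-415, -646], [936, 1457]]
... * rho(a^-1) = [[-1, -2], [2, 3]]  ->  [[-877, -1108], [1978, 2499]]
tr = -877 + 2499 = 1622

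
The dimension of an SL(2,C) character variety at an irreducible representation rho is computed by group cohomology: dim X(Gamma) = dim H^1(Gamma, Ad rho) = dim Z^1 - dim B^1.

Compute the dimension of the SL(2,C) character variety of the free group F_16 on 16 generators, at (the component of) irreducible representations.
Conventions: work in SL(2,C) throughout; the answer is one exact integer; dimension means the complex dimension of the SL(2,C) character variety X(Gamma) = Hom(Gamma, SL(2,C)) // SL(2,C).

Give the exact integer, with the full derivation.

Here Gamma is free of rank 16 — no relator constrains a cocycle.
Z^1(Gamma, Ad rho) = (sl_2)^16: a cocycle is a free choice of one sl_2 vector per generator, so dim Z^1 = 3*16 = 48.
dim B^1 = 3: the coboundary map is injective because an irreducible image has centralizer 0 in sl_2.
dim X = dim H^1 = dim Z^1 - dim B^1 = 48 - 3 = 45.

45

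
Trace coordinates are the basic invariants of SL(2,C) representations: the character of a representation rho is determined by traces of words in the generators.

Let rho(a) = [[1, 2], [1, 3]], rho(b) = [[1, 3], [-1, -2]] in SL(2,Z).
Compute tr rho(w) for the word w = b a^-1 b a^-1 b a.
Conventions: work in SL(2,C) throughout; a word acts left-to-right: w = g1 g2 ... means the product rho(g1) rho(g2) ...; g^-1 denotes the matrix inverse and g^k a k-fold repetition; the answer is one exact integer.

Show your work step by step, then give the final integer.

rho(b) = [[1, 3], [-1, -2]]
... * rho(a^-1) = [[3, -2], [-1, 1]]  ->  [[0, 1], [-1, 0]]
... * rho(b) = [[1, 3], [-1, -2]]  ->  [[-1, -2], [-1, -3]]
... * rho(a^-1) = [[3, -2], [-1, 1]]  ->  [[-1, 0], [0, -1]]
... * rho(b) = [[1, 3], [-1, -2]]  ->  [[-1, -3], [1, 2]]
... * rho(a) = [[1, 2], [1, 3]]  ->  [[-4, -11], [3, 8]]
tr = -4 + 8 = 4

4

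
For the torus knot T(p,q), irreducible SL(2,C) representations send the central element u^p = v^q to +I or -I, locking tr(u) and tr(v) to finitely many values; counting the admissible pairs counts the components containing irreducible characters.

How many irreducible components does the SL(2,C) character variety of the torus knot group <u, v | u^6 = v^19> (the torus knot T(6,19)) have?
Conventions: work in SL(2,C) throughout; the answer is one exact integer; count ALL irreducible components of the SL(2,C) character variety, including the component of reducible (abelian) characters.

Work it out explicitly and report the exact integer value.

46

For T(6,19): irreducibility forces the central element u^6 = v^19 to one of +I, -I.
On an irreducible component, tr(u) is locked at 2*cos(pi*alpha/6) for some alpha in 1..5, and tr(v) at 2*cos(pi*beta/19) for some beta in 1..18.
The two central values (-1)^alpha I and (-1)^beta I must be the same matrix, so alpha and beta share a parity.
Enumerate parity-matched pairs: 3*9 odd-odd plus 2*9 even-even gives 45.
That is 45 components of irreducible characters, and with the reducible (abelian) component the total is 46.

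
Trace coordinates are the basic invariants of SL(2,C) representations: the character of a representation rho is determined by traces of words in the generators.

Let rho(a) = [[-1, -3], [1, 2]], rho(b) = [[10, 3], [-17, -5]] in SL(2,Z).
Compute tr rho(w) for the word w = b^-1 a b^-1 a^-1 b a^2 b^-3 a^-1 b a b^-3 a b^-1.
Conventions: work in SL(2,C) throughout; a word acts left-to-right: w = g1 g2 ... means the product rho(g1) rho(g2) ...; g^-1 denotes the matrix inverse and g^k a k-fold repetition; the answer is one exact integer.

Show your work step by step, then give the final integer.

rho(b^-1) = [[-5, -3], [17, 10]]
... * rho(a) = [[-1, -3], [1, 2]]  ->  [[2, 9], [-7, -31]]
... * rho(b^-1) = [[-5, -3], [17, 10]]  ->  [[143, 84], [-492, -289]]
... * rho(a^-1) = [[2, 3], [-1, -1]]  ->  [[202, 345], [-695, -1187]]
... * rho(b) = [[10, 3], [-17, -5]]  ->  [[-3845, -1119], [13229, 3850]]
... * rho(a) = [[-1, -3], [1, 2]]  ->  [[2726, 9297], [-9379, -31987]]
... * rho(a) = [[-1, -3], [1, 2]]  ->  [[6571, 10416], [-22608, -35837]]
... * rho(b^-1) = [[-5, -3], [17, 10]]  ->  [[144217, 84447], [-496189, -290546]]
... * rho(b^-1) = [[-5, -3], [17, 10]]  ->  [[714514, 411819], [-2458337, -1416893]]
... * rho(b^-1) = [[-5, -3], [17, 10]]  ->  [[3428353, 1974648], [-11795496, -6793919]]
... * rho(a^-1) = [[2, 3], [-1, -1]]  ->  [[4882058, 8310411], [-16797073, -28592569]]
... * rho(b) = [[10, 3], [-17, -5]]  ->  [[-92456407, -26905881], [318102943, 92571626]]
... * rho(a) = [[-1, -3], [1, 2]]  ->  [[65550526, 223557459], [-225531317, -769165577]]
... * rho(b^-1) = [[-5, -3], [17, 10]]  ->  [[3472724173, 2038923012], [-11948158224, -7015061819]]
... * rho(b^-1) = [[-5, -3], [17, 10]]  ->  [[17298070339, 9971057601], [-59515259803, -34306143518]]
... * rho(b^-1) = [[-5, -3], [17, 10]]  ->  [[83017627522, 47816364993], [-285628140791, -164515655771]]
... * rho(a) = [[-1, -3], [1, 2]]  ->  [[-35201262529, -153420152580], [121112485020, 527853110831]]
... * rho(b^-1) = [[-5, -3], [17, 10]]  ->  [[-2432136281215, -1428597738213], [8367940459027, 4915193653250]]
tr = -2432136281215 + 4915193653250 = 2483057372035

2483057372035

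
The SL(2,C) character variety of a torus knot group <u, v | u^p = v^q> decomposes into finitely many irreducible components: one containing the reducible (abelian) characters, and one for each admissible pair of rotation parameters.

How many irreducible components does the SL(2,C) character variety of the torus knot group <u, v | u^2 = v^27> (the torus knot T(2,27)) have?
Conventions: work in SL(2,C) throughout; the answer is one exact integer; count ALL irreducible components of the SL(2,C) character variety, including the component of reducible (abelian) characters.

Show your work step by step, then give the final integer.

14

In the torus knot group T(2,27), u^2 = v^27 is central, so an irreducible representation sends it to +I or -I (Schur).
On an irreducible component, tr(u) is locked at 2*cos(pi*alpha/2) for some alpha in 1..1, and tr(v) at 2*cos(pi*beta/27) for some beta in 1..26.
u^2 = (-1)^alpha I and v^27 = (-1)^beta I must agree, so alpha and beta have equal parity.
Enumerate parity-matched pairs: 1*13 odd-odd plus 0*13 even-even gives 13.
components with irreducible characters: 13; plus the single component of reducible (abelian) characters: total 14.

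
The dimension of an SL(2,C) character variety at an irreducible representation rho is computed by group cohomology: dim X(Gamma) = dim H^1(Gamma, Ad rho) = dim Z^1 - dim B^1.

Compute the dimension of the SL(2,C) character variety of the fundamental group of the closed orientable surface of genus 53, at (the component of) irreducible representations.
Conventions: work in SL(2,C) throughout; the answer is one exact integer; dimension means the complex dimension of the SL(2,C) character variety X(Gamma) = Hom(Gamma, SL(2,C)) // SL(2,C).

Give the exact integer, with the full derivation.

312

The genus-53 surface group: 2g = 106 generators, one relator prod [a_i, b_i].
Unconstrained cocycle data is one sl_2 vector per generator (318 dimensions), cut by the relator condition d_2(z) = 0.
At an irreducible rho, H^2 = coker(d_2) vanishes (Poincare duality: H^2 is dual to H^0 = invariants = 0), so d_2 is surjective onto sl_2 and dim Z^1 = 318 - 3 = 315.
Coboundaries contribute dim B^1 = 3 (injective at irreducible rho).
Hence dim X = 315 - 3 = 312.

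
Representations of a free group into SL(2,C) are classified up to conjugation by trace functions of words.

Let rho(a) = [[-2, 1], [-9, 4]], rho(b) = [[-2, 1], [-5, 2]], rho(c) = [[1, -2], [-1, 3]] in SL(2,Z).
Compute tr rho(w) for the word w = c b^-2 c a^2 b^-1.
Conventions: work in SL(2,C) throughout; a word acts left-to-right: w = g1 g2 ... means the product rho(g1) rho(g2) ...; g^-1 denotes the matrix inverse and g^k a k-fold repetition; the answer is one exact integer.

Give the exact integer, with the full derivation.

rho(c) = [[1, -2], [-1, 3]]
... * rho(b^-1) = [[2, -1], [5, -2]]  ->  [[-8, 3], [13, -5]]
... * rho(b^-1) = [[2, -1], [5, -2]]  ->  [[-1, 2], [1, -3]]
... * rho(c) = [[1, -2], [-1, 3]]  ->  [[-3, 8], [4, -11]]
... * rho(a) = [[-2, 1], [-9, 4]]  ->  [[-66, 29], [91, -40]]
... * rho(a) = [[-2, 1], [-9, 4]]  ->  [[-129, 50], [178, -69]]
... * rho(b^-1) = [[2, -1], [5, -2]]  ->  [[-8, 29], [11, -40]]
tr = -8 + -40 = -48

-48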